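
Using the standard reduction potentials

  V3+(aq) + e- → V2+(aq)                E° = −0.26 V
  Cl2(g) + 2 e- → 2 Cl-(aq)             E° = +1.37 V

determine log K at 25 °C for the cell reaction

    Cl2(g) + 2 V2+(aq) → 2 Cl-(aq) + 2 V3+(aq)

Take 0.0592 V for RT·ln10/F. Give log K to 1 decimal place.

log K = 55.1

The Cl₂/Cl⁻ couple is reduced (cathode); E°cell = +1.37 − (−0.26) = +1.63 V with n = 2.
At equilibrium E = 0, so log K = nE°cell / 0.0592 = (2)(+1.63) / 0.0592 = 55.1.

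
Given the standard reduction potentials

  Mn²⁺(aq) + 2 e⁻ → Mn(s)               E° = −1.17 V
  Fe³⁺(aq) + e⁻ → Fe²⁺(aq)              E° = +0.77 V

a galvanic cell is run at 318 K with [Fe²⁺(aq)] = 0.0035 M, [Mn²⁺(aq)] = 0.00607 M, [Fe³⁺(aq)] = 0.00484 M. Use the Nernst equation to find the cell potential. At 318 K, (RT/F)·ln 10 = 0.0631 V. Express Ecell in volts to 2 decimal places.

+2.02 V

Since E°(Fe³⁺/Fe²⁺) > E°(Mn²⁺/Mn), Fe³⁺/Fe²⁺ serves as the cathode.
E°cell = E°cat − E°an = +0.77 − (−1.17) = +1.94 V; n = 2.
Balancing gives 2 Fe³⁺(aq) + Mn(s) → 2 Fe²⁺(aq) + Mn²⁺(aq); hence Q = ([Fe²⁺(aq)]^2·[Mn²⁺(aq)]) / [Fe³⁺(aq)]^2 = 0.00317 (log Q = −2.498).
Applying E = E° − (RT ln10/nF)·log Q gives +1.94 − (0.0631/2)(−2.498) = +2.02 V.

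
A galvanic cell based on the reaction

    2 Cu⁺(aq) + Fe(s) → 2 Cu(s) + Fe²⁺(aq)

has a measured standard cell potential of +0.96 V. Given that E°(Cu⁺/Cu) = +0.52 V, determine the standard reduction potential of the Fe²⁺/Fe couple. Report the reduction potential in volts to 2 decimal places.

In the reaction as written the Cu⁺/Cu couple is reduced (cathode) and Fe²⁺/Fe is oxidized (anode), so E°cell = E°(Cu⁺/Cu) − E°(Fe²⁺/Fe).
E°(Fe²⁺/Fe) = E°(cathode) − E°cell = +0.52 − (+0.96) = −0.44 V.

−0.44 V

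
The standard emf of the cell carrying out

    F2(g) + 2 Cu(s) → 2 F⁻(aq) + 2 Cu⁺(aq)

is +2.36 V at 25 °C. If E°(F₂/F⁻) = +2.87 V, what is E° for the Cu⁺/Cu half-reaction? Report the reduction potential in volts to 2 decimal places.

In the reaction as written the F₂/F⁻ couple is reduced (cathode) and Cu⁺/Cu is oxidized (anode), so E°cell = E°(F₂/F⁻) − E°(Cu⁺/Cu).
E°(Cu⁺/Cu) = E°(cathode) − E°cell = +2.87 − (+2.36) = +0.51 V.

+0.51 V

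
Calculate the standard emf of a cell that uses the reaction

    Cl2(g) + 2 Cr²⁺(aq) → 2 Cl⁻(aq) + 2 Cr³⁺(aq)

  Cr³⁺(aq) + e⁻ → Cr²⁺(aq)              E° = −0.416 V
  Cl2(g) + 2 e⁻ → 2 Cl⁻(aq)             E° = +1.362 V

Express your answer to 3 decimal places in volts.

Cl2(g) gains electrons, so the Cl₂/Cl⁻ couple is the cathode; the Cr³⁺/Cr²⁺ couple is the anode.
E°cell = E°(cathode) − E°(anode) = +1.362 − (−0.416) = +1.778 V.
The positive value indicates the reaction is spontaneous as written.

+1.778 V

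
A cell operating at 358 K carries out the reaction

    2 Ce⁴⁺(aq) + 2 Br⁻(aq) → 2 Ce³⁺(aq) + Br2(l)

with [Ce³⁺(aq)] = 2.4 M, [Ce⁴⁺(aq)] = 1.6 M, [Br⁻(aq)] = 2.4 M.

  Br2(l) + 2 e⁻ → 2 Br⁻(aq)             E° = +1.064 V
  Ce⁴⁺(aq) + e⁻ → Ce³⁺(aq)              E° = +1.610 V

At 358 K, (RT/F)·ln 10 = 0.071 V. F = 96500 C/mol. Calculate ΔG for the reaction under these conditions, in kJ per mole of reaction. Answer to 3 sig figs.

−108 kJ/mol

With Ce⁴⁺/Ce³⁺ reduced at the cathode, E°cell = +1.610 − (+1.064) = +0.546 V and n = 2.
Q = [Ce³⁺(aq)]^2 / ([Ce⁴⁺(aq)]^2·[Br⁻(aq)]^2) = 0.391, so log Q = −0.408 and E = +0.546 − (0.071/2)(−0.408) = +0.5605 V.
Finally ΔG = −nFE = −(2)(96500 C/mol)(+0.5605 V) = −108 kJ/mol.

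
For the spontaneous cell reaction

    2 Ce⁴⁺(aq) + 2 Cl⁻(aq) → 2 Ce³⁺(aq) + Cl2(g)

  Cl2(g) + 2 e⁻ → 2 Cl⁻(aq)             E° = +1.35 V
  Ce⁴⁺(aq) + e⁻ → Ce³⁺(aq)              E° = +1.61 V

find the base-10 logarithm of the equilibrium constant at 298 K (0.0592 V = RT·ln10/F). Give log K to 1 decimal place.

The Ce⁴⁺/Ce³⁺ couple is reduced (cathode); E°cell = +1.61 − (+1.35) = +0.26 V with n = 2.
At equilibrium E = 0, so log K = nE°cell / 0.0592 = (2)(+0.26) / 0.0592 = 8.8.

log K = 8.8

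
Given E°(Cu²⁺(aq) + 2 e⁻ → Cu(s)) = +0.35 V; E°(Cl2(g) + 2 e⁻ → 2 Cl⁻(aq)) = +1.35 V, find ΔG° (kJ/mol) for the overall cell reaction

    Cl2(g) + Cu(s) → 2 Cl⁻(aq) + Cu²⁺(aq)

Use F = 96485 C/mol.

In the reaction as written Cl2(g) is reduced, so the Cl₂/Cl⁻ couple is the cathode and Cu²⁺/Cu is the anode.
E°cell = +1.35 − (+0.35) = +1.00 V; balancing electrons gives n = 2.
ΔG° = −nFE°cell = −(2)(96485)(+1.00) J/mol = −193 kJ/mol.

−193 kJ/mol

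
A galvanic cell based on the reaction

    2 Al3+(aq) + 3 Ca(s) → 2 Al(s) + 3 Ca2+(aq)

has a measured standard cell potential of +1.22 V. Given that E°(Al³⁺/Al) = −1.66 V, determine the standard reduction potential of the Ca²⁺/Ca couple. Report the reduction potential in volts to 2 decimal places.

−2.88 V

In the reaction as written the Al³⁺/Al couple is reduced (cathode) and Ca²⁺/Ca is oxidized (anode), so E°cell = E°(Al³⁺/Al) − E°(Ca²⁺/Ca).
E°(Ca²⁺/Ca) = E°(cathode) − E°cell = −1.66 − (+1.22) = −2.88 V.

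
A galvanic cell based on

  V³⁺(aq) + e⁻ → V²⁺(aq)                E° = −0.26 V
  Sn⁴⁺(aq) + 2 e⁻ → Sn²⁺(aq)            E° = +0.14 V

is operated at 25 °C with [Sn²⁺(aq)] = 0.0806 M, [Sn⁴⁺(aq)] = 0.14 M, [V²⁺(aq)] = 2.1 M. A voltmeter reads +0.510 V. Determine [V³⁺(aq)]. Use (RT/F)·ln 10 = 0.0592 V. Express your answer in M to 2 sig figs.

0.038 M

With Sn⁴⁺/Sn²⁺ at the cathode and V³⁺/V²⁺ at the anode, E°cell = +0.14 − (−0.26) = +0.40 V (n = 2).
Rearranging E = E° − (0.0592/n)·log Q gives log Q = 2(+0.40 − (+0.510))/0.0592 = −3.716.
For Sn⁴⁺(aq) + 2 V²⁺(aq) → Sn²⁺(aq) + 2 V³⁺(aq), the reaction quotient is Q = ([Sn²⁺(aq)]·[V³⁺(aq)]^2) / ([Sn⁴⁺(aq)]·[V²⁺(aq)]^2).
Substituting the known concentrations and solving, log [V³⁺(aq)] = −1.416 and [V³⁺(aq)] = 0.038 M.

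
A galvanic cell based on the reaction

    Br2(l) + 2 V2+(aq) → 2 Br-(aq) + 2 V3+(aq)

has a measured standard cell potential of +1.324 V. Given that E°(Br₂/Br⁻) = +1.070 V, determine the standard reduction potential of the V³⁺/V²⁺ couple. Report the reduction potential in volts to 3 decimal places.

−0.254 V

In the reaction as written the Br₂/Br⁻ couple is reduced (cathode) and V³⁺/V²⁺ is oxidized (anode), so E°cell = E°(Br₂/Br⁻) − E°(V³⁺/V²⁺).
E°(V³⁺/V²⁺) = E°(cathode) − E°cell = +1.070 − (+1.324) = −0.254 V.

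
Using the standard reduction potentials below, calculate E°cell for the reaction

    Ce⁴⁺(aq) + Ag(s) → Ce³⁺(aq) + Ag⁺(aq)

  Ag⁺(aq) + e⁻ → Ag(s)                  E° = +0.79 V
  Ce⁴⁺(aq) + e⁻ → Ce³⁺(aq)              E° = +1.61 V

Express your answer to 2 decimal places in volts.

Ce⁴⁺(aq) gains electrons, so the Ce⁴⁺/Ce³⁺ couple is the cathode; the Ag⁺/Ag couple is the anode.
E°cell = E°(cathode) − E°(anode) = +1.61 − (+0.79) = +0.82 V.

+0.82 V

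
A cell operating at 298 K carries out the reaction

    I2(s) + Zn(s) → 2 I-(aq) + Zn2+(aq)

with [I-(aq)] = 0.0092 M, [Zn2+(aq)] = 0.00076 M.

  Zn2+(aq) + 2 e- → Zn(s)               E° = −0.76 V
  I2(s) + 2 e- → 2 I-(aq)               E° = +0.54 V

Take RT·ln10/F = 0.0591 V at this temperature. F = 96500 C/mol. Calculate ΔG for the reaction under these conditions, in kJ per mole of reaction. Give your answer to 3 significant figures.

−292 kJ/mol

With I₂/I⁻ reduced at the cathode, E°cell = +0.54 − (−0.76) = +1.30 V and n = 2.
Here Q = [I-(aq)]^2·[Zn2+(aq)] = 6.43×10^−8 (log Q = −7.192), giving E = +1.30 − (0.0591/2)·(−7.192) = +1.5125 V.
Then ΔG = −nFE = −2 × 96500 × +1.5125 J/mol = −292 kJ/mol.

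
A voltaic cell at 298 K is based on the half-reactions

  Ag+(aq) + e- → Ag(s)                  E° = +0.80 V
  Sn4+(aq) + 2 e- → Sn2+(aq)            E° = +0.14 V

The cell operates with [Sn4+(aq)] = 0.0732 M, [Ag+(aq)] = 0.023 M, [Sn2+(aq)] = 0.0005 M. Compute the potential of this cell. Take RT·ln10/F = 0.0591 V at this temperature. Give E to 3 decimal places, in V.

+0.499 V

Since E°(Ag⁺/Ag) > E°(Sn⁴⁺/Sn²⁺), Ag⁺/Ag serves as the cathode.
E°cell = E°cat − E°an = +0.80 − (+0.14) = +0.66 V; n = 2.
The balanced reaction is 2 Ag+(aq) + Sn2+(aq) → 2 Ag(s) + Sn4+(aq), so Q = [Sn4+(aq)] / ([Ag+(aq)]^2·[Sn2+(aq)]) = 2.77×10^5 and log Q = 5.442.
E = E° − (0.0591/n)·log Q = +0.66 − (0.0591/2)(5.442) = +0.499 V.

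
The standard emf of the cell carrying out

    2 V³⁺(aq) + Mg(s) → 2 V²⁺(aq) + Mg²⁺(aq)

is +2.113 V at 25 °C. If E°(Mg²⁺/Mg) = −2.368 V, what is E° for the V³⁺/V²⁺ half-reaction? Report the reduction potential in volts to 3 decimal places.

In the reaction as written the V³⁺/V²⁺ couple is reduced (cathode) and Mg²⁺/Mg is oxidized (anode), so E°cell = E°(V³⁺/V²⁺) − E°(Mg²⁺/Mg).
E°(V³⁺/V²⁺) = E°cell + E°(anode) = +2.113 + (−2.368) = −0.255 V.

−0.255 V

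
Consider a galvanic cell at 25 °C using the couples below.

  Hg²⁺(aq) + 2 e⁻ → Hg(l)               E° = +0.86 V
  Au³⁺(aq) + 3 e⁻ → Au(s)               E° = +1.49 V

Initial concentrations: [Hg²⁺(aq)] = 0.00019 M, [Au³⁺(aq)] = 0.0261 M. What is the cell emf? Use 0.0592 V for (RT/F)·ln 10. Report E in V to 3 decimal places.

Since E°(Au³⁺/Au) > E°(Hg²⁺/Hg), Au³⁺/Au serves as the cathode.
E°cell = +1.49 − (+0.86) = +0.63 V, with n = 6 electrons transferred.
The balanced reaction is 2 Au³⁺(aq) + 3 Hg(l) → 2 Au(s) + 3 Hg²⁺(aq), so Q = [Hg²⁺(aq)]^3 / [Au³⁺(aq)]^2 = 1.01×10^−8 and log Q = −7.997.
By the Nernst equation, E = +0.63 − (0.0592/6)·(−7.997) = +0.709 V.

+0.709 V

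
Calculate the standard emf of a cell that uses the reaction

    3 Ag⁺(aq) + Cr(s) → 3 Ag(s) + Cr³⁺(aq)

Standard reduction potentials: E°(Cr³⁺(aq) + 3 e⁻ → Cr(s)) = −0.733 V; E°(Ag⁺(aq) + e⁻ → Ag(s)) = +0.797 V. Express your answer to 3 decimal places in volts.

In the reaction as written, Ag⁺(aq) is reduced (cathode) and Cr³⁺(aq) is produced by oxidation at the anode.
E°cell = E°(cathode) − E°(anode) = +0.797 − (−0.733) = +1.530 V.
The positive value indicates the reaction is spontaneous as written.

+1.530 V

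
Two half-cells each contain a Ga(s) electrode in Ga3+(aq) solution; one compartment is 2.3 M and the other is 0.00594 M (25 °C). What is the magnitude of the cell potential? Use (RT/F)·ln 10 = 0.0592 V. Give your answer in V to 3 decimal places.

For a concentration cell E°cell = 0, since both electrodes use the same couple.
The compartment with the higher Ga3+(aq) concentration (2.3 M) acts as the cathode; ions are reduced there and produced at the dilute (0.00594 M) anode.
With n = 3, Ecell = −(0.0592/3)·log([dilute]/[conc]) = −(0.0592/3)·log(0.00594/2.3) = +0.051 V.

0.051 V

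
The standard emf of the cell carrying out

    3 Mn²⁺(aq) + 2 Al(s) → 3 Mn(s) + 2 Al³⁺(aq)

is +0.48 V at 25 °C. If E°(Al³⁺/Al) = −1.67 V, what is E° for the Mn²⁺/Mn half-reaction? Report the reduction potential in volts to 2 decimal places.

In the reaction as written the Mn²⁺/Mn couple is reduced (cathode) and Al³⁺/Al is oxidized (anode), so E°cell = E°(Mn²⁺/Mn) − E°(Al³⁺/Al).
E°(Mn²⁺/Mn) = E°cell + E°(anode) = +0.48 + (−1.67) = −1.19 V.

−1.19 V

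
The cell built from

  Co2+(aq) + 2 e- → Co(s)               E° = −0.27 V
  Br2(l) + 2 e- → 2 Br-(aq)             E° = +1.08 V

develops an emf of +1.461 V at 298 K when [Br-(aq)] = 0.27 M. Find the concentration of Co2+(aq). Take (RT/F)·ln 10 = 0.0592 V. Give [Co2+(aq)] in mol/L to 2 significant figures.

The Br₂/Br⁻ couple has the larger reduction potential, so it is the cathode: E°cell = +1.08 − (−0.27) = +1.35 V and n = 2.
Since E = E° − (0.0592/n)·log Q, log Q = n(E° − E)/0.0592 = −3.750.
For Br2(l) + Co(s) → 2 Br-(aq) + Co2+(aq), the reaction quotient is Q = [Br-(aq)]^2·[Co2+(aq)].
Substituting the known concentrations and solving, log [Co2+(aq)] = −2.613 and [Co2+(aq)] = 0.0024 M.

0.0024 M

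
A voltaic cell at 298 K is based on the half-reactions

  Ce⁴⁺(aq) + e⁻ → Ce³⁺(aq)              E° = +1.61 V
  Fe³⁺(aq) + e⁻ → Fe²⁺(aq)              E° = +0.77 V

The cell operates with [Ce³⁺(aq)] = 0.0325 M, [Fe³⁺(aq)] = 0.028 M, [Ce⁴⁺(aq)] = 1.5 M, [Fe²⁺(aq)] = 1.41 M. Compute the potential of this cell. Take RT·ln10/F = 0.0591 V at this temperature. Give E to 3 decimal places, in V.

+1.039 V

Since E°(Ce⁴⁺/Ce³⁺) > E°(Fe³⁺/Fe²⁺), Ce⁴⁺/Ce³⁺ serves as the cathode.
The standard potential is +1.61 − (+0.77) = +0.84 V and the balanced reaction transfers n = 1 electron.
The balanced reaction is Ce⁴⁺(aq) + Fe²⁺(aq) → Ce³⁺(aq) + Fe³⁺(aq), so Q = ([Ce³⁺(aq)]·[Fe³⁺(aq)]) / ([Ce⁴⁺(aq)]·[Fe²⁺(aq)]) = 0.00043 and log Q = −3.366.
Applying E = E° − (RT ln10/nF)·log Q gives +0.84 − (0.0591/1)(−3.366) = +1.039 V.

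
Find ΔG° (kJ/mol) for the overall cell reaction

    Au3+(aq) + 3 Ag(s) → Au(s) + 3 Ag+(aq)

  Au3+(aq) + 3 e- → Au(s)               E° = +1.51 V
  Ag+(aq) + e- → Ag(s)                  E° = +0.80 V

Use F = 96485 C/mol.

In the reaction as written Au3+(aq) is reduced, so the Au³⁺/Au couple is the cathode and Ag⁺/Ag is the anode.
E°cell = +1.51 − (+0.80) = +0.71 V; balancing electrons gives n = 3.
ΔG° = −nFE°cell = −(3)(96485)(+0.71) J/mol = −206 kJ/mol.

−206 kJ/mol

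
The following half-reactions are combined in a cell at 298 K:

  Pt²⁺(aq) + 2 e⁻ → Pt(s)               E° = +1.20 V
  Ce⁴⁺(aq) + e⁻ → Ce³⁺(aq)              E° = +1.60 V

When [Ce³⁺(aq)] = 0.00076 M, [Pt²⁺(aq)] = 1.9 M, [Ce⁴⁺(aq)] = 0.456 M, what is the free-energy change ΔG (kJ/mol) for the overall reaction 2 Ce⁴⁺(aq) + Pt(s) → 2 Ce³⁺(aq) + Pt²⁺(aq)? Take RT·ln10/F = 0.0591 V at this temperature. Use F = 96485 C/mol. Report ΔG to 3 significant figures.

With Ce⁴⁺/Ce³⁺ reduced at the cathode, E°cell = +1.60 − (+1.20) = +0.40 V and n = 2.
Here Q = ([Ce³⁺(aq)]^2·[Pt²⁺(aq)]) / [Ce⁴⁺(aq)]^2 = 5.28×10^−6 (log Q = −5.278), giving E = +0.40 − (0.0591/2)·(−5.278) = +0.5560 V.
ΔG = −nFE = −(2)(96485)(+0.5560) J/mol = −107 kJ/mol.

−107 kJ/mol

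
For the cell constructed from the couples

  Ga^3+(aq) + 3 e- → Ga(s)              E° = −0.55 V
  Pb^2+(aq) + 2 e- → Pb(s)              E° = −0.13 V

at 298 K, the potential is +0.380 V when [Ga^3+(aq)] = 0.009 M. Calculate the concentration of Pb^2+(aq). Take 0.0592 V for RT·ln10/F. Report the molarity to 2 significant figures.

The Pb²⁺/Pb couple has the larger reduction potential, so it is the cathode: E°cell = −0.13 − (−0.55) = +0.42 V and n = 6.
Rearranging E = E° − (0.0592/n)·log Q gives log Q = 6(+0.42 − (+0.380))/0.0592 = 4.054.
Balancing electrons gives 3 Pb^2+(aq) + 2 Ga(s) → 3 Pb(s) + 2 Ga^3+(aq); thus Q = [Ga^3+(aq)]^2 / [Pb^2+(aq)]^3.
Substituting the known concentrations and solving, log [Pb^2+(aq)] = −2.715 and [Pb^2+(aq)] = 0.0019 M.

0.0019 M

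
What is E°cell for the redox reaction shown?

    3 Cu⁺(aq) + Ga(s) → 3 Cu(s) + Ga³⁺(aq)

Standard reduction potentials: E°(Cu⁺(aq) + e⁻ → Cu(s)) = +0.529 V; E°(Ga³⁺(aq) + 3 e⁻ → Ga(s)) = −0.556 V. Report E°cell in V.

+1.085 V

Cu⁺(aq) gains electrons, so the Cu⁺/Cu couple is the cathode; the Ga³⁺/Ga couple is the anode.
E°cell = E°(cathode) − E°(anode) = +0.529 − (−0.556) = +1.085 V.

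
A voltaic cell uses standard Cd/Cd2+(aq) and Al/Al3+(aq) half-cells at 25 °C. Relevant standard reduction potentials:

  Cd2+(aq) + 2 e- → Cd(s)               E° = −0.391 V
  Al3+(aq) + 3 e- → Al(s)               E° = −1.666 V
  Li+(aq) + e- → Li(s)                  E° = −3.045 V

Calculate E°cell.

Of the two couples in this cell, the one with the more positive reduction potential is reduced at the cathode: here that is Cd²⁺/Cd (−0.391 V); Al³⁺/Al (−1.666 V) is the anode.
E°cell = E°(cathode) − E°(anode) = −0.391 − (−1.666) = +1.275 V.

+1.275 V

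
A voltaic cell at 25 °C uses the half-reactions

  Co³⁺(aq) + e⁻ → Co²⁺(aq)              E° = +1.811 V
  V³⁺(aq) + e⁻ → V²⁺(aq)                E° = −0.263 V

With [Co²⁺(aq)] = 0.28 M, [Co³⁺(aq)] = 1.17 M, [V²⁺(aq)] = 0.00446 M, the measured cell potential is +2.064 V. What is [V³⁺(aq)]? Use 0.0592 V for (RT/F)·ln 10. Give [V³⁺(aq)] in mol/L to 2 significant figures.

With Co³⁺/Co²⁺ at the cathode and V³⁺/V²⁺ at the anode, E°cell = +1.811 − (−0.263) = +2.074 V (n = 1).
Since E = E° − (0.0592/n)·log Q, log Q = n(E° − E)/0.0592 = 0.169.
The balanced reaction is Co³⁺(aq) + V²⁺(aq) → Co²⁺(aq) + V³⁺(aq), so Q = ([Co²⁺(aq)]·[V³⁺(aq)]) / ([Co³⁺(aq)]·[V²⁺(aq)]).
Substituting the known concentrations and solving, log [V³⁺(aq)] = −1.561 and [V³⁺(aq)] = 0.027 M.

0.027 M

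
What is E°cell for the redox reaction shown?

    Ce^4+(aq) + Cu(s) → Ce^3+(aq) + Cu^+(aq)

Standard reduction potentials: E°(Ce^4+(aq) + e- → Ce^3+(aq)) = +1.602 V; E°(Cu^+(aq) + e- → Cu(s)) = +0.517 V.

Ce^4+(aq) gains electrons, so the Ce⁴⁺/Ce³⁺ couple is the cathode; the Cu⁺/Cu couple is the anode.
E°cell = E°(cathode) − E°(anode) = +1.602 − (+0.517) = +1.085 V.

+1.085 V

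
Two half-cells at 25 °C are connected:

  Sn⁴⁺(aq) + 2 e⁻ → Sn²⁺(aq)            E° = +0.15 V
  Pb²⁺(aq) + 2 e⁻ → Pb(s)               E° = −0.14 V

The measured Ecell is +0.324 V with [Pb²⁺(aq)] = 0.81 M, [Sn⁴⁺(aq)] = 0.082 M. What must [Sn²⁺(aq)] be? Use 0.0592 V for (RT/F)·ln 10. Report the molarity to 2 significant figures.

With Sn⁴⁺/Sn²⁺ at the cathode and Pb²⁺/Pb at the anode, E°cell = +0.15 − (−0.14) = +0.29 V (n = 2).
From the Nernst equation, log Q = n(E° − E)/0.0592 = 2·(+0.29 − (+0.324))/0.0592 = −1.149.
The balanced reaction is Sn⁴⁺(aq) + Pb(s) → Sn²⁺(aq) + Pb²⁺(aq), so Q = ([Sn²⁺(aq)]·[Pb²⁺(aq)]) / [Sn⁴⁺(aq)].
Isolating [Sn²⁺(aq)] in Q = 10^{−1.149} yields log [Sn²⁺(aq)] = −2.144, i.e. 0.0072 M.

0.0072 M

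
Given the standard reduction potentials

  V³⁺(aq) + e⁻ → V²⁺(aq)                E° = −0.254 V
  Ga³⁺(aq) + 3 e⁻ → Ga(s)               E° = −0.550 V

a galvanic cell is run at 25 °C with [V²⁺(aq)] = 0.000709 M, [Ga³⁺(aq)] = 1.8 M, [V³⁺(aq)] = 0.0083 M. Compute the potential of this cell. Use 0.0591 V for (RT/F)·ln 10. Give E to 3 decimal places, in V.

V³⁺/V²⁺ is reduced (cathode, E° = −0.254 V) and Ga³⁺/Ga is oxidized (anode).
The standard potential is −0.254 − (−0.550) = +0.296 V and the balanced reaction transfers n = 3 electrons.
The balanced reaction is 3 V³⁺(aq) + Ga(s) → 3 V²⁺(aq) + Ga³⁺(aq), so Q = ([V²⁺(aq)]^3·[Ga³⁺(aq)]) / [V³⁺(aq)]^3 = 0.00112 and log Q = −2.950.
E = E° − (0.0591/n)·log Q = +0.296 − (0.0591/3)(−2.950) = +0.354 V.

+0.354 V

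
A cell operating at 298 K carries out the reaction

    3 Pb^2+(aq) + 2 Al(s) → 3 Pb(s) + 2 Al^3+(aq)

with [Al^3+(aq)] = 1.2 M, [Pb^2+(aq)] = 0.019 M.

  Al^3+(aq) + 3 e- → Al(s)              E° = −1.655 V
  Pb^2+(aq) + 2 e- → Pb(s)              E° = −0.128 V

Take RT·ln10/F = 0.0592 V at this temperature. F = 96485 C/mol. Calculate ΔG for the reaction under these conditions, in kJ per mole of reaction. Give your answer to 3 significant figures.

With Pb²⁺/Pb reduced at the cathode, E°cell = −0.128 − (−1.655) = +1.527 V and n = 6.
Q = [Al^3+(aq)]^2 / [Pb^2+(aq)]^3 = 2.1×10^5, so log Q = 5.322 and E = +1.527 − (0.0592/6)(5.322) = +1.4745 V.
ΔG = −nFE = −(6)(96485)(+1.4745) J/mol = −854 kJ/mol.

−854 kJ/mol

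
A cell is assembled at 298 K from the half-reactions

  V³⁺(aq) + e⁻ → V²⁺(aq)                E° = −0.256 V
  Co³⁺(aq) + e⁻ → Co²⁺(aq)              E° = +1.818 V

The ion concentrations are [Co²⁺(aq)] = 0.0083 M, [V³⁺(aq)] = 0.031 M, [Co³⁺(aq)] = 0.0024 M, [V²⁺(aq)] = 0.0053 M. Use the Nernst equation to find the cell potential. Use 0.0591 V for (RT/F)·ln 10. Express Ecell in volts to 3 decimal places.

+1.997 V

Since E°(Co³⁺/Co²⁺) > E°(V³⁺/V²⁺), Co³⁺/Co²⁺ serves as the cathode.
E°cell = +1.818 − (−0.256) = +2.074 V, with n = 1 electron transferred.
The balanced reaction is Co³⁺(aq) + V²⁺(aq) → Co²⁺(aq) + V³⁺(aq), so Q = ([Co²⁺(aq)]·[V³⁺(aq)]) / ([Co³⁺(aq)]·[V²⁺(aq)]) = 20.2 and log Q = 1.306.
Applying E = E° − (RT ln10/nF)·log Q gives +2.074 − (0.0591/1)(1.306) = +1.997 V.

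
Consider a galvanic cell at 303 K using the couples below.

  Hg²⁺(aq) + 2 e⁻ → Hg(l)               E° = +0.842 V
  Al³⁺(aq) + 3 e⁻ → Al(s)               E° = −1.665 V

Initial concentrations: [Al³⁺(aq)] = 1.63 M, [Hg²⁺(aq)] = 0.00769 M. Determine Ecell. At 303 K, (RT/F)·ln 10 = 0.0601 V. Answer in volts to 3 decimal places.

Hg²⁺/Hg is reduced (cathode, E° = +0.842 V) and Al³⁺/Al is oxidized (anode).
The standard potential is +0.842 − (−1.665) = +2.507 V and the balanced reaction transfers n = 6 electrons.
Balancing gives 3 Hg²⁺(aq) + 2 Al(s) → 3 Hg(l) + 2 Al³⁺(aq); hence Q = [Al³⁺(aq)]^2 / [Hg²⁺(aq)]^3 = 5.84×10^6 (log Q = 6.767).
E = E° − (0.0601/n)·log Q = +2.507 − (0.0601/6)(6.767) = +2.439 V.

+2.439 V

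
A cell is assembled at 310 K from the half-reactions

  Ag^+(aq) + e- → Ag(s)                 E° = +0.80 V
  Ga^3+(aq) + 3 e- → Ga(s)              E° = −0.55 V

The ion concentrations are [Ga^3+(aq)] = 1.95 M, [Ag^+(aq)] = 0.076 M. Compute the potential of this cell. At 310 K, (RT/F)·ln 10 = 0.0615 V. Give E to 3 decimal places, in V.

+1.275 V

Ag⁺/Ag is reduced (cathode, E° = +0.80 V) and Ga³⁺/Ga is oxidized (anode).
E°cell = +0.80 − (−0.55) = +1.35 V, with n = 3 electrons transferred.
For the overall reaction 3 Ag^+(aq) + Ga(s) → 3 Ag(s) + Ga^3+(aq), Q = [Ga^3+(aq)] / [Ag^+(aq)]^3 = 4.44×10^3, giving log Q = 3.648.
E = E° − (0.0615/n)·log Q = +1.35 − (0.0615/3)(3.648) = +1.275 V.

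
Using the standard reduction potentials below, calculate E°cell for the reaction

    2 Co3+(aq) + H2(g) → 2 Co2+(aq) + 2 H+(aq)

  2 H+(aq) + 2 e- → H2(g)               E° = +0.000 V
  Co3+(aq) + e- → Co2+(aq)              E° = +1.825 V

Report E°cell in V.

In the reaction as written, Co3+(aq) is reduced (cathode) and H+(aq) is produced by oxidation at the anode.
E°cell = E°(cathode) − E°(anode) = +1.825 − (+0.000) = +1.825 V.

+1.825 V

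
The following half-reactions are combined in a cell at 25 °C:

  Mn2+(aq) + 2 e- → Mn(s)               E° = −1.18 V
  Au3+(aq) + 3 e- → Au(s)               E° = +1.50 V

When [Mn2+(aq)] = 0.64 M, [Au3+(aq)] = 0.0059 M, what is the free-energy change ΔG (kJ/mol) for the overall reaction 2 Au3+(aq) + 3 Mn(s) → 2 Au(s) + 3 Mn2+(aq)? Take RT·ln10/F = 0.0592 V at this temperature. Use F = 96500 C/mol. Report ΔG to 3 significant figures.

−1530 kJ/mol

The standard cell potential is +1.50 − (−1.18) = +2.68 V, with n = 6 electrons in the balanced equation.
The reaction quotient is [Mn2+(aq)]^3 / [Au3+(aq)]^2 = 7.53×10^3; by Nernst, E = +2.68 − (0.0592/6)(3.877) = +2.6417 V.
Finally ΔG = −nFE = −(6)(96500 C/mol)(+2.6417 V) = −1530 kJ/mol.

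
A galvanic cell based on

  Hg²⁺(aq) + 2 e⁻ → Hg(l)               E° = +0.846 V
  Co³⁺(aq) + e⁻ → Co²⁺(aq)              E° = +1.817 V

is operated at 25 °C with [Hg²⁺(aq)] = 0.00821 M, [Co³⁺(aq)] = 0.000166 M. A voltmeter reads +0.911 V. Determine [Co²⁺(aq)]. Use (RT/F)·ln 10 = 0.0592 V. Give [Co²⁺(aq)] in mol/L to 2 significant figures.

Co³⁺/Co²⁺ is the cathode (higher E°); E°cell = +1.817 − (+0.846) = +0.971 V with n = 2.
Rearranging E = E° − (0.0592/n)·log Q gives log Q = 2(+0.971 − (+0.911))/0.0592 = 2.027.
Balancing electrons gives 2 Co³⁺(aq) + Hg(l) → 2 Co²⁺(aq) + Hg²⁺(aq); thus Q = ([Co²⁺(aq)]^2·[Hg²⁺(aq)]) / [Co³⁺(aq)]^2.
Substituting the known concentrations and solving, log [Co²⁺(aq)] = −1.724 and [Co²⁺(aq)] = 0.019 M.

0.019 M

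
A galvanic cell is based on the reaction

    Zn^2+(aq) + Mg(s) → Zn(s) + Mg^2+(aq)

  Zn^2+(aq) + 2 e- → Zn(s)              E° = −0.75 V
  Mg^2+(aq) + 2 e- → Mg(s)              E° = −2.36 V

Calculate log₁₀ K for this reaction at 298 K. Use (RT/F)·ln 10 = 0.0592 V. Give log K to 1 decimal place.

log K = 54.4

The Zn²⁺/Zn couple is reduced (cathode); E°cell = −0.75 − (−2.36) = +1.61 V with n = 2.
At equilibrium E = 0, so log K = nE°cell / 0.0592 = (2)(+1.61) / 0.0592 = 54.4.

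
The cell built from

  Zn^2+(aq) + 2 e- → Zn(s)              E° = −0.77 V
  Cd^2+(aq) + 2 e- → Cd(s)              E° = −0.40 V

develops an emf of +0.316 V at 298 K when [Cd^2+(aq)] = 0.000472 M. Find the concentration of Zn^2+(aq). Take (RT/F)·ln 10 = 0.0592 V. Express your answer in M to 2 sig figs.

The Cd²⁺/Cd couple has the larger reduction potential, so it is the cathode: E°cell = −0.40 − (−0.77) = +0.37 V and n = 2.
Since E = E° − (0.0592/n)·log Q, log Q = n(E° − E)/0.0592 = 1.824.
Balancing electrons gives Cd^2+(aq) + Zn(s) → Cd(s) + Zn^2+(aq); thus Q = [Zn^2+(aq)] / [Cd^2+(aq)].
Isolating [Zn^2+(aq)] in Q = 10^{1.824} yields log [Zn^2+(aq)] = −1.502, i.e. 0.031 M.

0.031 M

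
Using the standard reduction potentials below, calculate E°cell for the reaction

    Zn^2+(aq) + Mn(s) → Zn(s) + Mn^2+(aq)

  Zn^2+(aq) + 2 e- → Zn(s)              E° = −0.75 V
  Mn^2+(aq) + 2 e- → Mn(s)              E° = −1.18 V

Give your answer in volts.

+0.43 V

Zn^2+(aq) gains electrons, so the Zn²⁺/Zn couple is the cathode; the Mn²⁺/Mn couple is the anode.
E°cell = E°(cathode) − E°(anode) = −0.75 − (−1.18) = +0.43 V.
The positive value indicates the reaction is spontaneous as written.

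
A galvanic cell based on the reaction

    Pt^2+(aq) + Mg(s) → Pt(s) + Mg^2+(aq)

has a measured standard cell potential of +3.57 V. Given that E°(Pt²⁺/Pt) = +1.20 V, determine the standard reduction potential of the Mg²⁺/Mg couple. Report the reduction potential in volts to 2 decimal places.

In the reaction as written the Pt²⁺/Pt couple is reduced (cathode) and Mg²⁺/Mg is oxidized (anode), so E°cell = E°(Pt²⁺/Pt) − E°(Mg²⁺/Mg).
E°(Mg²⁺/Mg) = E°(cathode) − E°cell = +1.20 − (+3.57) = −2.37 V.

−2.37 V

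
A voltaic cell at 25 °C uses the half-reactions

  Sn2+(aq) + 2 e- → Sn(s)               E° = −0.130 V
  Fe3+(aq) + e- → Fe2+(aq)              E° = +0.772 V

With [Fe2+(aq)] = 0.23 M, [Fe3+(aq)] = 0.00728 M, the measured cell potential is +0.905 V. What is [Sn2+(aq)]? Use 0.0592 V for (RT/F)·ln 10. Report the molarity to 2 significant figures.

0.00079 M

With Fe³⁺/Fe²⁺ at the cathode and Sn²⁺/Sn at the anode, E°cell = +0.772 − (−0.130) = +0.902 V (n = 2).
Since E = E° − (0.0592/n)·log Q, log Q = n(E° − E)/0.0592 = −0.101.
For 2 Fe3+(aq) + Sn(s) → 2 Fe2+(aq) + Sn2+(aq), the reaction quotient is Q = ([Fe2+(aq)]^2·[Sn2+(aq)]) / [Fe3+(aq)]^2.
Solving for the unknown gives log [Sn2+(aq)] = −3.100, so [Sn2+(aq)] ≈ 0.00079 M.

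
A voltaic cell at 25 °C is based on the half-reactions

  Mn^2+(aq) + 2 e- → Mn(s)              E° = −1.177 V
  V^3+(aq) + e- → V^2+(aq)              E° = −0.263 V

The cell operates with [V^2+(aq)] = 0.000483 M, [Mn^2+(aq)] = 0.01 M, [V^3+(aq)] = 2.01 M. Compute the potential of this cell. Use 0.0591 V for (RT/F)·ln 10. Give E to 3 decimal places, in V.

+1.187 V

V³⁺/V²⁺ is reduced (cathode, E° = −0.263 V) and Mn²⁺/Mn is oxidized (anode).
E°cell = E°cat − E°an = −0.263 − (−1.177) = +0.914 V; n = 2.
The balanced reaction is 2 V^3+(aq) + Mn(s) → 2 V^2+(aq) + Mn^2+(aq), so Q = ([V^2+(aq)]^2·[Mn^2+(aq)]) / [V^3+(aq)]^2 = 5.77×10^−10 and log Q = −9.238.
Applying E = E° − (RT ln10/nF)·log Q gives +0.914 − (0.0591/2)(−9.238) = +1.187 V.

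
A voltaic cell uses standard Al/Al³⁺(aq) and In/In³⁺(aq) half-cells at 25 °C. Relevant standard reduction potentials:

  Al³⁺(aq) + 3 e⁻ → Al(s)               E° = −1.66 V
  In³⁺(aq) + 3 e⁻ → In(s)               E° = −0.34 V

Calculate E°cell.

+1.32 V

Of the two couples in this cell, the one with the more positive reduction potential is reduced at the cathode: here that is In³⁺/In (−0.34 V); Al³⁺/Al (−1.66 V) is the anode.
E°cell = E°(cathode) − E°(anode) = −0.34 − (−1.66) = +1.32 V.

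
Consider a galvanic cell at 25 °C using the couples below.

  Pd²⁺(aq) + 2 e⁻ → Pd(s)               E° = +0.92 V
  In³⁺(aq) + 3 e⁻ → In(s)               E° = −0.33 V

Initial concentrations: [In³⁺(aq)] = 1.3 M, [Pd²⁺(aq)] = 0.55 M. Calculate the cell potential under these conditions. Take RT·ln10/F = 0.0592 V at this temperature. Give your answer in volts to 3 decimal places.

+1.240 V

Since E°(Pd²⁺/Pd) > E°(In³⁺/In), Pd²⁺/Pd serves as the cathode.
E°cell = E°cat − E°an = +0.92 − (−0.33) = +1.25 V; n = 6.
The balanced reaction is 3 Pd²⁺(aq) + 2 In(s) → 3 Pd(s) + 2 In³⁺(aq), so Q = [In³⁺(aq)]^2 / [Pd²⁺(aq)]^3 = 10.2 and log Q = 1.007.
E = E° − (0.0592/n)·log Q = +1.25 − (0.0592/6)(1.007) = +1.240 V.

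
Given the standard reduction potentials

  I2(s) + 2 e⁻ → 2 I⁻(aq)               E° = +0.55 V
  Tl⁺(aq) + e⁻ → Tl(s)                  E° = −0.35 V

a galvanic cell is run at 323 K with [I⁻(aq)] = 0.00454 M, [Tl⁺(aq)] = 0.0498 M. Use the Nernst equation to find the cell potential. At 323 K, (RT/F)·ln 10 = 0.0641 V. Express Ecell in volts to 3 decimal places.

+1.134 V

The I₂/I⁻ couple has the more positive E°, so it is the cathode; Tl⁺/Tl is the anode.
E°cell = E°cat − E°an = +0.55 − (−0.35) = +0.90 V; n = 2.
Balancing gives I2(s) + 2 Tl(s) → 2 I⁻(aq) + 2 Tl⁺(aq); hence Q = [I⁻(aq)]^2·[Tl⁺(aq)]^2 = 5.11×10^−8 (log Q = −7.291).
Applying E = E° − (RT ln10/nF)·log Q gives +0.90 − (0.0641/2)(−7.291) = +1.134 V.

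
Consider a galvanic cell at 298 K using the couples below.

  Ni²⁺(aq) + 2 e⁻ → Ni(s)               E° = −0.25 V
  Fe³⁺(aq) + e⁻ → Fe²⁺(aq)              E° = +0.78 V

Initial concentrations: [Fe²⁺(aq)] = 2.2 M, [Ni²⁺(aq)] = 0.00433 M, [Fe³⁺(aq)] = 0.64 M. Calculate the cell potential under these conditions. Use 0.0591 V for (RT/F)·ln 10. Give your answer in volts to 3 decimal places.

+1.068 V

The Fe³⁺/Fe²⁺ couple has the more positive E°, so it is the cathode; Ni²⁺/Ni is the anode.
The standard potential is +0.78 − (−0.25) = +1.03 V and the balanced reaction transfers n = 2 electrons.
Balancing gives 2 Fe³⁺(aq) + Ni(s) → 2 Fe²⁺(aq) + Ni²⁺(aq); hence Q = ([Fe²⁺(aq)]^2·[Ni²⁺(aq)]) / [Fe³⁺(aq)]^2 = 0.0512 (log Q = −1.291).
By the Nernst equation, E = +1.03 − (0.0591/2)·(−1.291) = +1.068 V.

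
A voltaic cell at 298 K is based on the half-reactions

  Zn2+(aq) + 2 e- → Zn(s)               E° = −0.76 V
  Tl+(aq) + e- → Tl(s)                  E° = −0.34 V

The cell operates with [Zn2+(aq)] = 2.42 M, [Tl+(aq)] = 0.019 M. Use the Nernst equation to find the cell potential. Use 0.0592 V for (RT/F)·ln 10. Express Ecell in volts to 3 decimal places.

Since E°(Tl⁺/Tl) > E°(Zn²⁺/Zn), Tl⁺/Tl serves as the cathode.
E°cell = −0.34 − (−0.76) = +0.42 V, with n = 2 electrons transferred.
For the overall reaction 2 Tl+(aq) + Zn(s) → 2 Tl(s) + Zn2+(aq), Q = [Zn2+(aq)] / [Tl+(aq)]^2 = 6.7×10^3, giving log Q = 3.826.
E = E° − (0.0592/n)·log Q = +0.42 − (0.0592/2)(3.826) = +0.307 V.

+0.307 V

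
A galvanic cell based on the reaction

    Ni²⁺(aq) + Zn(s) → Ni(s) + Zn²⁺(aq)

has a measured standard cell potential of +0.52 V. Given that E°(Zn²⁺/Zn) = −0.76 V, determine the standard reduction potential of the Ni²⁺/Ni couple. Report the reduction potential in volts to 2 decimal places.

In the reaction as written the Ni²⁺/Ni couple is reduced (cathode) and Zn²⁺/Zn is oxidized (anode), so E°cell = E°(Ni²⁺/Ni) − E°(Zn²⁺/Zn).
E°(Ni²⁺/Ni) = E°cell + E°(anode) = +0.52 + (−0.76) = −0.24 V.

−0.24 V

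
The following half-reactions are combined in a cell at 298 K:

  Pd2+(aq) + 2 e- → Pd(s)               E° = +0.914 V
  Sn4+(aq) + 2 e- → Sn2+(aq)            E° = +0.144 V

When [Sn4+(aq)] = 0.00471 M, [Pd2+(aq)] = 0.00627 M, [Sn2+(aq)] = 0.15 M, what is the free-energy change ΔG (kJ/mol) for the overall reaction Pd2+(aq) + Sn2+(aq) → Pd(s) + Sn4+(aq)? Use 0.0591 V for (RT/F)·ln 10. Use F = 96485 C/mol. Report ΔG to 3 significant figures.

E°cell = +0.914 − (+0.144) = +0.770 V; the balanced reaction transfers n = 2 electrons.
The reaction quotient is [Sn4+(aq)] / ([Pd2+(aq)]·[Sn2+(aq)]) = 5.01; by Nernst, E = +0.770 − (0.0591/2)(0.700) = +0.7493 V.
Then ΔG = −nFE = −2 × 96485 × +0.7493 J/mol = −145 kJ/mol.

−145 kJ/mol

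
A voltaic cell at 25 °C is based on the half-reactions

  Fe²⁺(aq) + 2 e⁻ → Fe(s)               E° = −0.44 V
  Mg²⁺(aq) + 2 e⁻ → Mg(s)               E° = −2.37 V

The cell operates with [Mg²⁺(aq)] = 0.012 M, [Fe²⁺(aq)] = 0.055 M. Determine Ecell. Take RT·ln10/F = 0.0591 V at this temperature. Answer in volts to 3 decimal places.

+1.950 V

Since E°(Fe²⁺/Fe) > E°(Mg²⁺/Mg), Fe²⁺/Fe serves as the cathode.
E°cell = E°cat − E°an = −0.44 − (−2.37) = +1.93 V; n = 2.
The balanced reaction is Fe²⁺(aq) + Mg(s) → Fe(s) + Mg²⁺(aq), so Q = [Mg²⁺(aq)] / [Fe²⁺(aq)] = 0.218 and log Q = −0.661.
Applying E = E° − (RT ln10/nF)·log Q gives +1.93 − (0.0591/2)(−0.661) = +1.950 V.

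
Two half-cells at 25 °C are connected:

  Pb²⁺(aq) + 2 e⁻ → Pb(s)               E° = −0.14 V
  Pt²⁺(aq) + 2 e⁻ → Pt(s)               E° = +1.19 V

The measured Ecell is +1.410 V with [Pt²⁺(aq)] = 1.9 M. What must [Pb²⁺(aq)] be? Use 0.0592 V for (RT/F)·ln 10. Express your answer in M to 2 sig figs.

The Pt²⁺/Pt couple has the larger reduction potential, so it is the cathode: E°cell = +1.19 − (−0.14) = +1.33 V and n = 2.
From the Nernst equation, log Q = n(E° − E)/0.0592 = 2·(+1.33 − (+1.410))/0.0592 = −2.703.
For Pt²⁺(aq) + Pb(s) → Pt(s) + Pb²⁺(aq), the reaction quotient is Q = [Pb²⁺(aq)] / [Pt²⁺(aq)].
Substituting the known concentrations and solving, log [Pb²⁺(aq)] = −2.424 and [Pb²⁺(aq)] = 0.0038 M.

0.0038 M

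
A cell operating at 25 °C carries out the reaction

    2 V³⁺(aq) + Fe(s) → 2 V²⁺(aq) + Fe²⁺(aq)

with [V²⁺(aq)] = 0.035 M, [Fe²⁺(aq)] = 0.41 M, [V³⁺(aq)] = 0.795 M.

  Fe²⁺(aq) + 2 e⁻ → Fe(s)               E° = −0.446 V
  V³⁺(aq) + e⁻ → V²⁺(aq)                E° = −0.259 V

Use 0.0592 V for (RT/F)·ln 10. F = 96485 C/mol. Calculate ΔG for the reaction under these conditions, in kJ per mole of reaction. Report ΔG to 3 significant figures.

E°cell = −0.259 − (−0.446) = +0.187 V; the balanced reaction transfers n = 2 electrons.
Q = ([V²⁺(aq)]^2·[Fe²⁺(aq)]) / [V³⁺(aq)]^2 = 0.000795, so log Q = −3.100 and E = +0.187 − (0.0592/2)(−3.100) = +0.2788 V.
Then ΔG = −nFE = −2 × 96485 × +0.2788 J/mol = −53.8 kJ/mol.

−53.8 kJ/mol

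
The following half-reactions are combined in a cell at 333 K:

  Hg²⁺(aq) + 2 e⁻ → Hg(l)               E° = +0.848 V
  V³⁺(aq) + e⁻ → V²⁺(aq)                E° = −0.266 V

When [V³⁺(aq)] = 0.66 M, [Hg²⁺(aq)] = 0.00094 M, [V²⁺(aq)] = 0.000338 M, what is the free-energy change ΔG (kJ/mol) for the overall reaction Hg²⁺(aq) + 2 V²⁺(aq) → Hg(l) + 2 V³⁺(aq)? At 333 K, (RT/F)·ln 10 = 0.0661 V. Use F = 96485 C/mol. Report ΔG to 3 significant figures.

With Hg²⁺/Hg reduced at the cathode, E°cell = +0.848 − (−0.266) = +1.114 V and n = 2.
Here Q = [V³⁺(aq)]^2 / ([Hg²⁺(aq)]·[V²⁺(aq)]^2) = 4.06×10^9 (log Q = 9.608), giving E = +1.114 − (0.0661/2)·(9.608) = +0.7965 V.
Then ΔG = −nFE = −2 × 96485 × +0.7965 J/mol = −154 kJ/mol.

−154 kJ/mol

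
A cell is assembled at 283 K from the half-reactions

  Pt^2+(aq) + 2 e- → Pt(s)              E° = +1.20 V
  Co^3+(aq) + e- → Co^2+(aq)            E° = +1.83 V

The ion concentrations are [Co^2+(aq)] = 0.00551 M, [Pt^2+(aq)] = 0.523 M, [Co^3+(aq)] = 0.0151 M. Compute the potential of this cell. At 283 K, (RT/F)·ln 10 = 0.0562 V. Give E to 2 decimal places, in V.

Since E°(Co³⁺/Co²⁺) > E°(Pt²⁺/Pt), Co³⁺/Co²⁺ serves as the cathode.
E°cell = +1.83 − (+1.20) = +0.63 V, with n = 2 electrons transferred.
Balancing gives 2 Co^3+(aq) + Pt(s) → 2 Co^2+(aq) + Pt^2+(aq); hence Q = ([Co^2+(aq)]^2·[Pt^2+(aq)]) / [Co^3+(aq)]^2 = 0.0696 (log Q = −1.157).
Applying E = E° − (RT ln10/nF)·log Q gives +0.63 − (0.0562/2)(−1.157) = +0.66 V.

+0.66 V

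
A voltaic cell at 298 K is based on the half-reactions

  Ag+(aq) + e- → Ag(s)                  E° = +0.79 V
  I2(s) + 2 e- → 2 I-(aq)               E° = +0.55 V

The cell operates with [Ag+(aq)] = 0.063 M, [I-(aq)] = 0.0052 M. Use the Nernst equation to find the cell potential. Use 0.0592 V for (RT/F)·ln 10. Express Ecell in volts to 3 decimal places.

Ag⁺/Ag is reduced (cathode, E° = +0.79 V) and I₂/I⁻ is oxidized (anode).
E°cell = +0.79 − (+0.55) = +0.24 V, with n = 2 electrons transferred.
For the overall reaction 2 Ag+(aq) + 2 I-(aq) → 2 Ag(s) + I2(s), Q = 1 / ([Ag+(aq)]^2·[I-(aq)]^2) = 9.32×10^6, giving log Q = 6.969.
By the Nernst equation, E = +0.24 − (0.0592/2)·(6.969) = +0.034 V.

+0.034 V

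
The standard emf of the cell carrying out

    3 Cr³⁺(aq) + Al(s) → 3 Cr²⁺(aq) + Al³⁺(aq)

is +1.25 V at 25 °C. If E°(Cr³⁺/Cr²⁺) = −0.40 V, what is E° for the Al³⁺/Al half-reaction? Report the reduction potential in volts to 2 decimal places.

In the reaction as written the Cr³⁺/Cr²⁺ couple is reduced (cathode) and Al³⁺/Al is oxidized (anode), so E°cell = E°(Cr³⁺/Cr²⁺) − E°(Al³⁺/Al).
E°(Al³⁺/Al) = E°(cathode) − E°cell = −0.40 − (+1.25) = −1.65 V.

−1.65 V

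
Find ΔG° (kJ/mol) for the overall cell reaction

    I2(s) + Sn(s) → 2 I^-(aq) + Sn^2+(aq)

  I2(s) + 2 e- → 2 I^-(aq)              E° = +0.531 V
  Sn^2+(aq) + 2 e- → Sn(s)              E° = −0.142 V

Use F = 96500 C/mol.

In the reaction as written I2(s) is reduced, so the I₂/I⁻ couple is the cathode and Sn²⁺/Sn is the anode.
E°cell = +0.531 − (−0.142) = +0.673 V; balancing electrons gives n = 2.
ΔG° = −nFE°cell = −(2)(96500)(+0.673) J/mol = −130 kJ/mol.

−130 kJ/mol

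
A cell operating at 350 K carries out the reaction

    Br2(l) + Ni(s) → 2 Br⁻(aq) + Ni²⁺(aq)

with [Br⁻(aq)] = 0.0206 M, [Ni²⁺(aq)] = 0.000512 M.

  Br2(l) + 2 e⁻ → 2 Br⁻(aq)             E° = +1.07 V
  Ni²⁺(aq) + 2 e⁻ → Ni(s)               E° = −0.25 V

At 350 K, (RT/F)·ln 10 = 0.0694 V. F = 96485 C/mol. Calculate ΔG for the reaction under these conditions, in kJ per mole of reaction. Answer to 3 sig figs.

The standard cell potential is +1.07 − (−0.25) = +1.32 V, with n = 2 electrons in the balanced equation.
The reaction quotient is [Br⁻(aq)]^2·[Ni²⁺(aq)] = 2.17×10^−7; by Nernst, E = +1.32 − (0.0694/2)(−6.663) = +1.5512 V.
Then ΔG = −nFE = −2 × 96485 × +1.5512 J/mol = −299 kJ/mol.

−299 kJ/mol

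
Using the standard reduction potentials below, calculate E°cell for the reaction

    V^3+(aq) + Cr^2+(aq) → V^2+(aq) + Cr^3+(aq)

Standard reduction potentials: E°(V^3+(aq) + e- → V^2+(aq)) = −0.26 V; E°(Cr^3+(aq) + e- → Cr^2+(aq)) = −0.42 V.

V^3+(aq) gains electrons, so the V³⁺/V²⁺ couple is the cathode; the Cr³⁺/Cr²⁺ couple is the anode.
E°cell = E°(cathode) − E°(anode) = −0.26 − (−0.42) = +0.16 V.
The positive value indicates the reaction is spontaneous as written.

+0.16 V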